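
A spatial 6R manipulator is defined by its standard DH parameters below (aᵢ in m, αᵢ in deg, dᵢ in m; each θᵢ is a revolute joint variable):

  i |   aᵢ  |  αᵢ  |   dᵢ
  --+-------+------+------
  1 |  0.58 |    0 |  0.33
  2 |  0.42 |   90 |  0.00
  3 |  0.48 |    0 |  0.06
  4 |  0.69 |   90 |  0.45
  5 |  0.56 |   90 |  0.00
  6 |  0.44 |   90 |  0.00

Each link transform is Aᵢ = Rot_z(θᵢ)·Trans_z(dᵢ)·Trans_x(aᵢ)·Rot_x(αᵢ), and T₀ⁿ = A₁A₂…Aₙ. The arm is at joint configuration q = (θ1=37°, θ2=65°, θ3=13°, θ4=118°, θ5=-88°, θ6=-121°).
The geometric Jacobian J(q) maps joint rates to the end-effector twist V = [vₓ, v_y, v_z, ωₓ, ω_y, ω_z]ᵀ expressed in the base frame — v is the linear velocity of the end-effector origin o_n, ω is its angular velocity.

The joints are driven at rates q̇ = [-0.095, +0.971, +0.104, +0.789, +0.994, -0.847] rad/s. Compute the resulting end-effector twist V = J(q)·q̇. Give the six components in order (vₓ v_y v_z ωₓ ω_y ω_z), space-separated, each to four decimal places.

0.2705 -0.1708 -0.2491 0.8619 0.3824 2.1670

o_n = [0.6065, 0.5254, 0.7201]
J₁: ẑ×o_n = [-0.5254, 0.6065, 0.0000], ω = ẑ
J2: z=[0.0000, 0.0000, 1.0000] o=[0.4632, 0.3491, 0.3300] → [-0.1764, 0.1433, 0.0000, 0.0000, 0.0000, 1.0000]
J3: z=[0.9781, 0.2079, 0.0000] o=[0.3759, 0.7599, 0.3300] → [0.0811, -0.3815, -0.2773, 0.9781, 0.2079, 0.0000]
J4: z=[0.9781, 0.2079, 0.0000] o=[0.3373, 1.2298, 0.4380] → [0.0587, -0.2759, -0.7450, 0.9781, 0.2079, 0.0000]
J5: z=[-0.1569, 0.7382, 0.6561] o=[0.8716, 0.8806, 0.9587] → [0.0568, -0.2114, 0.2515, -0.1569, 0.7382, 0.6561]
J6: z=[-0.1705, 0.6341, -0.7542] o=[0.3269, 0.7517, 0.9735] → [-0.3313, -0.2541, -0.1387, -0.1705, 0.6341, -0.7542]
V = J·q̇ = [0.2705, -0.1708, -0.2491, 0.8619, 0.3824, 2.1670]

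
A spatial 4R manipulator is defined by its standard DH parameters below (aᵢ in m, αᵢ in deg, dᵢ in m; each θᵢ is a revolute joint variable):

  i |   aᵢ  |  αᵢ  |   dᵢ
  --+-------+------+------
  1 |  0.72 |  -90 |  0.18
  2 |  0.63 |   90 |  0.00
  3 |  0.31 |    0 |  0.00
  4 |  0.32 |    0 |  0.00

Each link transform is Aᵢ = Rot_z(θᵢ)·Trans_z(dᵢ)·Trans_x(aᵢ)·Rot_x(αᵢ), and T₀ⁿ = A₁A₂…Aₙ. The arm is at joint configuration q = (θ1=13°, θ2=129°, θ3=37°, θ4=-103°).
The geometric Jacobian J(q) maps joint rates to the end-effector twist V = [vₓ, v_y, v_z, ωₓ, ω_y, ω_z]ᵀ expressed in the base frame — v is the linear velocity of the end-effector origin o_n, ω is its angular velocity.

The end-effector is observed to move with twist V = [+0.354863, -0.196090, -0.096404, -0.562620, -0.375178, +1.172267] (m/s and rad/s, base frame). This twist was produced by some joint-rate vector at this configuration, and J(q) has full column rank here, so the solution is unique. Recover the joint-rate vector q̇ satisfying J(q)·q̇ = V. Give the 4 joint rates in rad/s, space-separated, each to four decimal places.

0.6600 -0.2390 -0.8950 0.0810

o_n = [0.1074, -0.0838, -0.6032]
J₁: ẑ×o_n = [0.0838, 0.1074, -0.0000], ω = ẑ
J2: z=[-0.2250, 0.9744, 0.0000] o=[0.7015, 0.1620, 0.1800] → [-0.7631, -0.1762, 0.6342, -0.2250, 0.9744, 0.0000]
J3: z=[0.7572, 0.1748, -0.6293] o=[0.3152, 0.0728, -0.3096] → [-0.1498, 0.3531, -0.0822, 0.7572, 0.1748, -0.6293]
J4: z=[0.7572, 0.1748, -0.6293] o=[0.1215, 0.2195, -0.5020] → [-0.2085, 0.0854, -0.2272, 0.7572, 0.1748, -0.6293]
q̇ = J⁺·V = [0.6600, -0.2390, -0.8950, 0.0810]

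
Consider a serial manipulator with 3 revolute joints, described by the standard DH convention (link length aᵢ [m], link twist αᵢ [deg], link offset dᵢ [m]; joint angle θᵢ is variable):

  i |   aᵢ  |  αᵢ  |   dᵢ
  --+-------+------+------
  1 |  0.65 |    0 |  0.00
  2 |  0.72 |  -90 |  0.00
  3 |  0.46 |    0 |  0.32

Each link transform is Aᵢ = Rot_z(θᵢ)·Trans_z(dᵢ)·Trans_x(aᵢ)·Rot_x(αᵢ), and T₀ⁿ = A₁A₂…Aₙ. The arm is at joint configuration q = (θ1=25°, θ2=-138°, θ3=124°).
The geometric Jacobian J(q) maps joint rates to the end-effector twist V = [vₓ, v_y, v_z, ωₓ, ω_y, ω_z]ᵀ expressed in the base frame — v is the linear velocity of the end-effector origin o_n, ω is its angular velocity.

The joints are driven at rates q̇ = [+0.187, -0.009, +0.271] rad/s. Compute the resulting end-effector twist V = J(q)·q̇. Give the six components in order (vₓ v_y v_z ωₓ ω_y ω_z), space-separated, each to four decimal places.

0.0871 0.2255 0.0697 0.2495 -0.1059 0.1780

o_n = [0.7028, -0.2763, -0.3814]
J₁: ẑ×o_n = [0.2763, 0.7028, -0.0000], ω = ẑ
J2: z=[0.0000, 0.0000, 1.0000] o=[0.5891, 0.2747, 0.0000] → [0.5510, 0.1137, -0.0000, 0.0000, 0.0000, 1.0000]
J3: z=[0.9205, -0.3907, 0.0000] o=[0.3078, -0.3881, 0.0000] → [0.1490, 0.3510, 0.2572, 0.9205, -0.3907, 0.0000]
V = J·q̇ = [0.0871, 0.2255, 0.0697, 0.2495, -0.1059, 0.1780]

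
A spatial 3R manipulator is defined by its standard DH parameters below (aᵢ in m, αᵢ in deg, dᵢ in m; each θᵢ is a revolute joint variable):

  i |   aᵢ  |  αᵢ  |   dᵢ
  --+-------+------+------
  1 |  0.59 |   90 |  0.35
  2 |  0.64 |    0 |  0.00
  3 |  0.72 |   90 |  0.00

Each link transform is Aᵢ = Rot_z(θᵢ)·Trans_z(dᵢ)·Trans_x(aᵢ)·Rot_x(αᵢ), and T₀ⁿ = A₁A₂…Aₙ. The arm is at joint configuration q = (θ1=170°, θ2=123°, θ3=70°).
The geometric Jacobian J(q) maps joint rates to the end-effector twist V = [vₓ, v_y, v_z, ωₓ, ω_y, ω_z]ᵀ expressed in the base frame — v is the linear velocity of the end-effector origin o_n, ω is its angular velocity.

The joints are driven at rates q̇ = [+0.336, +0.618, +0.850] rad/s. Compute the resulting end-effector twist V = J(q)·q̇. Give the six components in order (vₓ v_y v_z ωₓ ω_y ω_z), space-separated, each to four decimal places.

0.1194 0.1359 -1.2453 0.2549 1.4457 0.3360

o_n = [0.4531, -0.0799, 0.7248]
J₁: ẑ×o_n = [0.0799, 0.4531, -0.0000], ω = ẑ
J2: z=[0.1736, 0.9848, 0.0000] o=[-0.5810, 0.1025, 0.3500] → [0.3691, -0.0651, -1.0501, 0.1736, 0.9848, 0.0000]
J3: z=[0.1736, 0.9848, 0.0000] o=[-0.2378, 0.0419, 0.8867] → [-0.1595, 0.0281, -0.7015, 0.1736, 0.9848, 0.0000]
V = J·q̇ = [0.1194, 0.1359, -1.2453, 0.2549, 1.4457, 0.3360]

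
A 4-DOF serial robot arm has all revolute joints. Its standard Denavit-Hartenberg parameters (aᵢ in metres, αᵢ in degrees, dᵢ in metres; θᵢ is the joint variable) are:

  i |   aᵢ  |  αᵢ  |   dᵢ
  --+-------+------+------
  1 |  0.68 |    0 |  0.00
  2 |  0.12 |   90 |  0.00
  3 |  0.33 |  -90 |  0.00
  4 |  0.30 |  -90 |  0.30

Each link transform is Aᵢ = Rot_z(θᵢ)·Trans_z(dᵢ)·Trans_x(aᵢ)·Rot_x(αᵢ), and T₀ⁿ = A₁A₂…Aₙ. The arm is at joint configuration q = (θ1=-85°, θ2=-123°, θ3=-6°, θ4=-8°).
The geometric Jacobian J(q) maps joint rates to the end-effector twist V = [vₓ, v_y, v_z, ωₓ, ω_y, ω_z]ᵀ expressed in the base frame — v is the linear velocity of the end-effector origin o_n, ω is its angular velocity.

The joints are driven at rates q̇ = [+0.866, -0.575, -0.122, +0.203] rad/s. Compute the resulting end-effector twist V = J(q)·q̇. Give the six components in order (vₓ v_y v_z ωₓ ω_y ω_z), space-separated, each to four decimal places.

o_n = [-0.6054, -0.2767, 0.2328]
J₁: ẑ×o_n = [0.2767, -0.6054, 0.0000], ω = ẑ
J2: z=[0.0000, 0.0000, 1.0000] o=[0.0593, -0.6774, 0.0000] → [-0.4007, -0.6647, 0.0000, 0.0000, 0.0000, 1.0000]
J3: z=[0.4695, 0.8829, 0.0000] o=[-0.0467, -0.6211, 0.0000] → [0.2056, -0.1093, 0.6550, 0.4695, 0.8829, 0.0000]
J4: z=[-0.0923, 0.0491, 0.9945] o=[-0.3365, -0.4670, -0.0345] → [-0.1761, -0.2428, -0.0044, -0.0923, 0.0491, 0.9945]
V = J·q̇ = [0.4092, -0.1781, -0.0808, -0.0760, -0.0978, 0.4929]

0.4092 -0.1781 -0.0808 -0.0760 -0.0978 0.4929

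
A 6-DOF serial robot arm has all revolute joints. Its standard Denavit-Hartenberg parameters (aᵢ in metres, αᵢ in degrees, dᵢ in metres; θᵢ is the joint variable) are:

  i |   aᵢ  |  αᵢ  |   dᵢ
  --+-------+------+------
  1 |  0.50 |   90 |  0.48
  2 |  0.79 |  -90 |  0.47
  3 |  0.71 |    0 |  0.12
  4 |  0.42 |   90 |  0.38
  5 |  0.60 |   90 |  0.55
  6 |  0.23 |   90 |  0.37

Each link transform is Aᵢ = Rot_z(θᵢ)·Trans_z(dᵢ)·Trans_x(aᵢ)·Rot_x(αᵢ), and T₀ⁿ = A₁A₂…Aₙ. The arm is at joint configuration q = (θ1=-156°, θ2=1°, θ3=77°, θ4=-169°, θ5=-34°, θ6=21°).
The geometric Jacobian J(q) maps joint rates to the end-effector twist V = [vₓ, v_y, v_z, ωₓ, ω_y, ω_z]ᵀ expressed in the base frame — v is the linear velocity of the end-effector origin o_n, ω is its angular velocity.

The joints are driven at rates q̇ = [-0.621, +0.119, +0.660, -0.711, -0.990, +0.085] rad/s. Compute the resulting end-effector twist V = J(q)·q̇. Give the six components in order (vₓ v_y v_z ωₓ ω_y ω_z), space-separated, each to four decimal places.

0.9461 -0.0260 -0.4338 -0.9503 -0.3070 -0.7252

o_n = [-0.9848, 0.2666, 0.2227]
J₁: ẑ×o_n = [-0.2666, -0.9848, 0.0000], ω = ẑ
J2: z=[-0.4067, 0.9135, 0.0000] o=[-0.4568, -0.2034, 0.4800] → [-0.2350, -0.1046, 0.2912, -0.4067, 0.9135, 0.0000]
J3: z=[0.0159, 0.0071, 0.9998] o=[-1.3695, -0.0953, 0.4938] → [-0.3638, 0.3890, 0.0030, 0.0159, 0.0071, 0.9998]
J4: z=[0.0159, 0.0071, 0.9998] o=[-1.2321, -0.7914, 0.6166] → [-1.0606, 0.2536, 0.0151, 0.0159, 0.0071, 0.9998]
J5: z=[0.9270, 0.3745, -0.0174] o=[-1.3834, -0.3993, 0.9962] → [-0.2781, 0.7101, 0.4680, 0.9270, 0.3745, -0.0174]
J6: z=[0.1963, -0.5244, -0.8286] o=[-1.0652, 0.2656, 0.6509] → [0.2254, 0.0174, 0.0424, 0.1963, -0.5244, -0.8286]
V = J·q̇ = [0.9461, -0.0260, -0.4338, -0.9503, -0.3070, -0.7252]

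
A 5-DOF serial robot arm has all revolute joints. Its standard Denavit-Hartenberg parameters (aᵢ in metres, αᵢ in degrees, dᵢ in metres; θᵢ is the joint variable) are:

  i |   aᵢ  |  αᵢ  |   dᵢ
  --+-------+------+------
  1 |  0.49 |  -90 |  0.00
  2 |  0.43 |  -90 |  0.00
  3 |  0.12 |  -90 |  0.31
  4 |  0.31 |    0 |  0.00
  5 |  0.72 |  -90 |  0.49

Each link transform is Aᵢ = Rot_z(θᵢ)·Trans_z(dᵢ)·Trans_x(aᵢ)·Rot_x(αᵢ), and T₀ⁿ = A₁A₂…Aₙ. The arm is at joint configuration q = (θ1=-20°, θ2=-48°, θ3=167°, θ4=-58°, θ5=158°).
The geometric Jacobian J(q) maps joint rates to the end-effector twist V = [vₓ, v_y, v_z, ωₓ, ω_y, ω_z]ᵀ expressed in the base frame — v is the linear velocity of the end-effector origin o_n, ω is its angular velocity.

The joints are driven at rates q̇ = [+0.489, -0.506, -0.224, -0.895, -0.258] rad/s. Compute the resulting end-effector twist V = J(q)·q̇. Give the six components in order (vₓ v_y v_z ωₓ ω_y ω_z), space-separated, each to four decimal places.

-0.7030 0.3129 -0.4925 -0.5506 -1.5336 0.8316

o_n = [0.6199, 0.2443, 0.2134]
J₁: ẑ×o_n = [-0.2443, 0.6199, 0.0000], ω = ẑ
J2: z=[0.3420, 0.9397, 0.0000] o=[0.4604, -0.1676, 0.0000] → [0.2006, -0.0730, -0.0090, 0.3420, 0.9397, 0.0000]
J3: z=[0.6983, -0.2542, -0.6691] o=[0.7308, -0.2660, 0.3196] → [0.3684, 0.1483, 0.3282, 0.6983, -0.2542, -0.6691]
J4: z=[0.1918, 0.9671, -0.1672] o=[0.8646, -0.3434, 0.0252] → [0.2803, 0.0048, 0.3493, 0.1918, 0.9671, -0.1672]
J5: z=[0.1918, 0.9671, -0.1672] o=[0.9349, -0.4083, -0.2696] → [0.5763, -0.0400, 0.4298, 0.1918, 0.9671, -0.1672]
V = J·q̇ = [-0.7030, 0.3129, -0.4925, -0.5506, -1.5336, 0.8316]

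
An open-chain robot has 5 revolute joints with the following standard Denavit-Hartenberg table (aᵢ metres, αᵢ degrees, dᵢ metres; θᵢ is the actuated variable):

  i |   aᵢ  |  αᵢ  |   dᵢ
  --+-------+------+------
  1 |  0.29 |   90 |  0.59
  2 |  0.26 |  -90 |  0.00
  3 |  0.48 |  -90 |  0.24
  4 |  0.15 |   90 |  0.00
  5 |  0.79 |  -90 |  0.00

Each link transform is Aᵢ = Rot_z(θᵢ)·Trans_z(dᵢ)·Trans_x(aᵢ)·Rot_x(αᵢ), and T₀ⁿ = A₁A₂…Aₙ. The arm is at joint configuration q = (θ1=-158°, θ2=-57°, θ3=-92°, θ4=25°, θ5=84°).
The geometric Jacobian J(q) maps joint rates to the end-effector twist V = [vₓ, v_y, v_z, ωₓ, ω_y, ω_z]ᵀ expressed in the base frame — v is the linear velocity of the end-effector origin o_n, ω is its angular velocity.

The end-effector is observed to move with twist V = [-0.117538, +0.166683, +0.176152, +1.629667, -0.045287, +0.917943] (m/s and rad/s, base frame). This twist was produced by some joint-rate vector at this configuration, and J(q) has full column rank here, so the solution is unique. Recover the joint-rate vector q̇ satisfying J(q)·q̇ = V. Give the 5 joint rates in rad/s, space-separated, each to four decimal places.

0.8600 -0.3310 -0.5970 -0.8730 -0.6890

o_n = [-1.1636, 0.3040, -0.1892]
J₁: ẑ×o_n = [-0.3040, -1.1636, 0.0000], ω = ẑ
J2: z=[-0.3746, 0.9272, 0.0000] o=[-0.2689, -0.1086, 0.5900] → [-0.7224, -0.2919, 0.6750, -0.3746, 0.9272, 0.0000]
J3: z=[-0.7776, -0.3142, 0.5446] o=[-0.4002, -0.1617, 0.3719] → [-0.0774, -0.8521, -0.6020, -0.7776, -0.3142, 0.5446]
J4: z=[-0.5177, -0.1715, -0.8382] o=[-0.7580, 0.2111, 0.5167] → [0.1990, -0.0256, -0.1177, -0.5177, -0.1715, -0.8382]
J5: z=[-0.8555, 0.1099, 0.5060] o=[-0.7573, 0.3580, 0.4862] → [-0.0469, -0.7834, 0.0908, -0.8555, 0.1099, 0.5060]
q̇ = J⁺·V = [0.8600, -0.3310, -0.5970, -0.8730, -0.6890]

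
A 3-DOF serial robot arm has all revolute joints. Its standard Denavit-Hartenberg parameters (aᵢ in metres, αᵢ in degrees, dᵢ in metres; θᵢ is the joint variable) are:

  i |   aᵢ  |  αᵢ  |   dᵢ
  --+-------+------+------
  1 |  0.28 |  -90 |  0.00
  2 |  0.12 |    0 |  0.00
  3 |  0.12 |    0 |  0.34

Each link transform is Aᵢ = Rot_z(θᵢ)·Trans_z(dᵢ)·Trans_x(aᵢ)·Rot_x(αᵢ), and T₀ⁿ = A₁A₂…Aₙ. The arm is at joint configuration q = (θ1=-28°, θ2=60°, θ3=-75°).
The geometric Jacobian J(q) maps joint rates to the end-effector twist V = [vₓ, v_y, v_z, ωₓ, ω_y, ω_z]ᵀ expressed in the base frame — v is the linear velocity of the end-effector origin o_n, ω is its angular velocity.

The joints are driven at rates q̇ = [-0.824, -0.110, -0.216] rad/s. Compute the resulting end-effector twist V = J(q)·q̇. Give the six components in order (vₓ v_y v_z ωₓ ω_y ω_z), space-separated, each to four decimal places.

o_n = [0.5622, 0.0862, -0.0729]
J₁: ẑ×o_n = [-0.0862, 0.5622, 0.0000], ω = ẑ
J2: z=[0.4695, 0.8829, 0.0000] o=[0.2472, -0.1315, 0.0000] → [-0.0643, 0.0342, -0.1759, 0.4695, 0.8829, 0.0000]
J3: z=[0.4695, 0.8829, 0.0000] o=[0.3002, -0.1596, -0.1039] → [0.0274, -0.0146, -0.1159, 0.4695, 0.8829, 0.0000]
V = J·q̇ = [0.0722, -0.4638, 0.0444, -0.1530, -0.2878, -0.8240]

0.0722 -0.4638 0.0444 -0.1530 -0.2878 -0.8240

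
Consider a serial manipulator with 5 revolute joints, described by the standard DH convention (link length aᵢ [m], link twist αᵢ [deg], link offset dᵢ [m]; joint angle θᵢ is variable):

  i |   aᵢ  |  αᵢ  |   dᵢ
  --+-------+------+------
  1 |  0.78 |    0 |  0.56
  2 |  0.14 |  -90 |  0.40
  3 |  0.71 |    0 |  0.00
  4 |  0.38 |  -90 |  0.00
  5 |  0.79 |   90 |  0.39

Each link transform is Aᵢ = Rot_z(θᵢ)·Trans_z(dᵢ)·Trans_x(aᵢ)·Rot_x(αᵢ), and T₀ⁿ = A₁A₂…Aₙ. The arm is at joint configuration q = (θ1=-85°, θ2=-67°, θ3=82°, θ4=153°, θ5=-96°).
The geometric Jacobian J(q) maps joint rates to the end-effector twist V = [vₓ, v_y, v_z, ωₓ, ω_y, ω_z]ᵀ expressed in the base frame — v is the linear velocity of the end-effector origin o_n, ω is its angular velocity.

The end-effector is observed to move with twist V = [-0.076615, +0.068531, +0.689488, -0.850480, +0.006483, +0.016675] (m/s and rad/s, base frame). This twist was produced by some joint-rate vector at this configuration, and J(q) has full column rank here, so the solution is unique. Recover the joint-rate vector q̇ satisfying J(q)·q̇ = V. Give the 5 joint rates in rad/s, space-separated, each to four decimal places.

o_n = [0.0945, -1.6527, 0.7242]
J₁: ẑ×o_n = [1.6527, 0.0945, -0.0000], ω = ẑ
J2: z=[0.0000, 0.0000, 1.0000] o=[0.0680, -0.7770, 0.5600] → [0.8757, 0.0265, -0.0000, 0.0000, 0.0000, 1.0000]
J3: z=[0.4695, -0.8829, 0.0000] o=[-0.0556, -0.8428, 0.9600] → [0.2082, 0.1107, -0.2477, 0.4695, -0.8829, 0.0000]
J4: z=[0.4695, -0.8829, 0.0000] o=[-0.1429, -0.8891, 0.2569] → [-0.4126, -0.2194, -0.1489, 0.4695, -0.8829, 0.0000]
J5: z=[-0.7233, -0.3846, 0.5736] o=[0.0496, -0.7868, 0.5682] → [0.4367, 0.1387, 0.6436, -0.7233, -0.3846, 0.5736]
q̇ = J⁺·V = [0.0810, -0.5880, -0.4210, 0.0160, 0.9130]

0.0810 -0.5880 -0.4210 0.0160 0.9130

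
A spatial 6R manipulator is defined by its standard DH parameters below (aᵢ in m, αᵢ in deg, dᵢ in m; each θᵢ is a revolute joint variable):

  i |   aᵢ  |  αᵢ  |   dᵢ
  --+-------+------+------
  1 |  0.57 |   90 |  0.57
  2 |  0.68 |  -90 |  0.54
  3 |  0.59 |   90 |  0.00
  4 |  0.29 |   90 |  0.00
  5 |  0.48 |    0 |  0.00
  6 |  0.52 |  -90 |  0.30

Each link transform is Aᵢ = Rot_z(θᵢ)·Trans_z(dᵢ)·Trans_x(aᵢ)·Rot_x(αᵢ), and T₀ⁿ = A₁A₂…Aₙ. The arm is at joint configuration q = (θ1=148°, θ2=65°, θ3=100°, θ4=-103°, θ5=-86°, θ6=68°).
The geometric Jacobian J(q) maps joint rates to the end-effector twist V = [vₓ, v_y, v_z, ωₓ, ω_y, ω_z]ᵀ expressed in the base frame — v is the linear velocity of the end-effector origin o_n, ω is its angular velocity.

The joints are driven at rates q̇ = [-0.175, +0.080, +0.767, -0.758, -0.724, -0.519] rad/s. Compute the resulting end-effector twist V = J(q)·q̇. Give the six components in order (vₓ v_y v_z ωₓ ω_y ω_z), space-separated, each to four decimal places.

o_n = [-0.7694, 1.1165, 0.2893]
J₁: ẑ×o_n = [-1.1165, -0.7694, 0.0000], ω = ẑ
J2: z=[0.5299, 0.8480, 0.0000] o=[-0.4834, 0.3021, 0.5700] → [-0.2381, 0.1488, 0.6741, 0.5299, 0.8480, 0.0000]
J3: z=[0.7686, -0.4803, 0.4226] o=[-0.4409, 0.9123, 1.1863] → [0.3445, 0.5506, -0.0008, 0.7686, -0.4803, 0.4226]
J4: z=[-0.4450, 0.0733, 0.8925] o=[-0.7121, 0.3966, 1.0934] → [-0.7014, -0.4089, -0.3161, -0.4450, 0.0733, 0.8925]
J5: z=[0.6207, 0.7436, 0.2484] o=[-0.8993, 0.5893, 0.9843] → [-0.6478, 0.4637, 0.2306, 0.6207, 0.7436, 0.2484]
J6: z=[0.6207, 0.7436, 0.2484] o=[-0.7079, 0.5765, 0.5443] → [-0.3238, 0.1430, 0.3809, 0.6207, 0.7436, 0.2484]
V = J·q̇ = [1.6093, 0.4689, -0.0717, 0.1976, -1.2804, -0.8362]

1.6093 0.4689 -0.0717 0.1976 -1.2804 -0.8362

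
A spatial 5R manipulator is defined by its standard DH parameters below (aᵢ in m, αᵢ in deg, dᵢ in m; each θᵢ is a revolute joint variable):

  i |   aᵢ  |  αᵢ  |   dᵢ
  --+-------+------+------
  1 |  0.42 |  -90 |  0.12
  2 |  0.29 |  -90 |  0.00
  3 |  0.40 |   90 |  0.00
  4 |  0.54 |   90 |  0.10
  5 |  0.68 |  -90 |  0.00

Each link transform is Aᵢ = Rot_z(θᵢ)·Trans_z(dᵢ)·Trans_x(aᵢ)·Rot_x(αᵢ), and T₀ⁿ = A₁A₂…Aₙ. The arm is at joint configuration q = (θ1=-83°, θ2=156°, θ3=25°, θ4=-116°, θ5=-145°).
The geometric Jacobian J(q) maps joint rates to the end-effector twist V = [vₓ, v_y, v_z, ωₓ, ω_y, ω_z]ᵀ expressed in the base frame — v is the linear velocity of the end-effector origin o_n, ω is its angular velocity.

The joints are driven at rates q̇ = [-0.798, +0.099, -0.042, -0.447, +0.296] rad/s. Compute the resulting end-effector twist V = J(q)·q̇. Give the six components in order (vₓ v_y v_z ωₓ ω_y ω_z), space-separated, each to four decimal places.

-0.0884 0.2316 -0.0116 -0.1487 -0.3781 -0.5429

o_n = [-0.4411, 0.0229, -0.0843]
J₁: ẑ×o_n = [-0.0229, -0.4411, 0.0000], ω = ẑ
J2: z=[0.9925, 0.1219, 0.0000] o=[0.0512, -0.4169, 0.1200] → [-0.0249, 0.2028, 0.4965, 0.9925, 0.1219, 0.0000]
J3: z=[-0.0496, 0.4037, 0.9135] o=[0.0189, -0.1539, 0.0020] → [-0.1964, -0.4246, 0.1770, -0.0496, 0.4037, 0.9135]
J4: z=[0.8525, 0.4937, -0.1719] o=[-0.1892, 0.1542, -0.1454] → [0.0076, -0.0088, 0.0125, 0.8525, 0.4937, -0.1719]
J5: z=[0.4460, -0.5153, 0.7318] o=[0.0432, -0.1747, -0.5187] → [-0.3685, -0.5482, -0.1615, 0.4460, -0.5153, 0.7318]
V = J·q̇ = [-0.0884, 0.2316, -0.0116, -0.1487, -0.3781, -0.5429]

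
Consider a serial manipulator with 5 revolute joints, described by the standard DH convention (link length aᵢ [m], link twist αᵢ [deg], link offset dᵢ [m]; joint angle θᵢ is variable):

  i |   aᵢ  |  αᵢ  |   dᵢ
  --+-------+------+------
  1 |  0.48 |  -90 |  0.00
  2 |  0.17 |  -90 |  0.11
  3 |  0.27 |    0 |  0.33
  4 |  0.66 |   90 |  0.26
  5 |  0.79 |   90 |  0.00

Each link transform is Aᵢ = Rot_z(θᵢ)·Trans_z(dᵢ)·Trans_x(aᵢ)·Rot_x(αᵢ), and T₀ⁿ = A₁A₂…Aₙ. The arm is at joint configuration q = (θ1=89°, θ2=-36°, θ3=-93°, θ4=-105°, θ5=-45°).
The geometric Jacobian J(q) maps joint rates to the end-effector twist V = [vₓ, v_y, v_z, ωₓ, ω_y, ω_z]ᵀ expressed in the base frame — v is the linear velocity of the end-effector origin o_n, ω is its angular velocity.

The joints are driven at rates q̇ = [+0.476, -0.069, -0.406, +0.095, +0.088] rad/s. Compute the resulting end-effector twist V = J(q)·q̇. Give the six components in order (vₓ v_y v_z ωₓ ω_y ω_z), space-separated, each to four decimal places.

o_n = [-0.0085, -0.3130, -0.6150]
J₁: ẑ×o_n = [0.3130, -0.0085, 0.0000], ω = ẑ
J2: z=[-0.9998, 0.0175, 0.0000] o=[0.0084, 0.4799, 0.0000] → [-0.0107, -0.6149, 0.7931, -0.9998, 0.0175, 0.0000]
J3: z=[0.0103, 0.5877, -0.8090] o=[-0.0992, 0.6194, 0.0999] → [-1.1744, -0.0660, -0.0629, 0.0103, 0.5877, -0.8090]
J4: z=[0.0103, 0.5877, -0.8090] o=[-0.3656, 0.8066, -0.1754] → [-1.1641, -0.2844, -0.2213, 0.0103, 0.5877, -0.8090]
J5: z=[0.9553, 0.2334, 0.1816] o=[-0.1679, 0.4481, -0.7547] → [0.1708, -0.1045, -0.7642, 0.9553, 0.2334, 0.1816]
V = J·q̇ = [0.5310, 0.0290, -0.1175, 0.1499, -0.1634, 0.7436]

0.5310 0.0290 -0.1175 0.1499 -0.1634 0.7436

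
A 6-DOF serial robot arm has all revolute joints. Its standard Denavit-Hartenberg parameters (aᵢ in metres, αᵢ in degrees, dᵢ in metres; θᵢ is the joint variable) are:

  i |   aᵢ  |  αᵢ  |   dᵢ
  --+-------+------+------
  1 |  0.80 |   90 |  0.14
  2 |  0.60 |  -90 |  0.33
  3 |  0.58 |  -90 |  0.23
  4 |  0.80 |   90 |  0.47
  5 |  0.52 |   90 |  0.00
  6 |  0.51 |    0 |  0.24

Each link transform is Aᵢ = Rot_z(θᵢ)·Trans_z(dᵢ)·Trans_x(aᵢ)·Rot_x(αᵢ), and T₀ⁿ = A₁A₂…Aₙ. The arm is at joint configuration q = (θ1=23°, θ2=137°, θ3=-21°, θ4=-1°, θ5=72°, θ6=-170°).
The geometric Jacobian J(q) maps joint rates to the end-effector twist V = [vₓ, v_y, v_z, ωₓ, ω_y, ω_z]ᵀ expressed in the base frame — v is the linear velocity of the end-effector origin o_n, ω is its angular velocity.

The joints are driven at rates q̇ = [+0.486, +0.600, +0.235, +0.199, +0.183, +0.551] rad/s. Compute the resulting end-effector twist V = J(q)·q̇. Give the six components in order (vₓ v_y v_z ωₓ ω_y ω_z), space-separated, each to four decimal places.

o_n = [-0.6778, -0.8564, 1.5618]
J₁: ẑ×o_n = [0.8564, -0.6778, 0.0000], ω = ẑ
J2: z=[0.3907, -0.9205, 0.0000] o=[0.7364, 0.3126, 0.1400] → [-1.3087, -0.5555, -1.7585, 0.3907, -0.9205, 0.0000]
J3: z=[-0.6278, -0.2665, -0.7314] o=[0.4614, -0.1626, 0.5492] → [-0.7772, 1.4688, 0.1320, -0.6278, -0.2665, -0.7314]
J4: z=[-0.6060, 0.7570, 0.2444] o=[0.0337, -0.5700, 0.7503] → [0.6843, 0.3179, 0.7122, -0.6060, 0.7570, 0.2444]
J5: z=[-0.6192, -0.2560, -0.7424] o=[-0.6506, -0.6952, 1.3642] → [-0.1703, 0.1425, 0.0929, -0.6192, -0.2560, -0.7424]
J6: z=[-0.2876, -0.8057, 0.5178] o=[-1.0306, -0.4175, 1.5853] → [0.2463, 0.1759, 0.4105, -0.2876, -0.8057, 0.5178]
V = J·q̇ = [-0.3110, -0.1313, -0.6392, -0.3055, -0.9551, 0.5122]

-0.3110 -0.1313 -0.6392 -0.3055 -0.9551 0.5122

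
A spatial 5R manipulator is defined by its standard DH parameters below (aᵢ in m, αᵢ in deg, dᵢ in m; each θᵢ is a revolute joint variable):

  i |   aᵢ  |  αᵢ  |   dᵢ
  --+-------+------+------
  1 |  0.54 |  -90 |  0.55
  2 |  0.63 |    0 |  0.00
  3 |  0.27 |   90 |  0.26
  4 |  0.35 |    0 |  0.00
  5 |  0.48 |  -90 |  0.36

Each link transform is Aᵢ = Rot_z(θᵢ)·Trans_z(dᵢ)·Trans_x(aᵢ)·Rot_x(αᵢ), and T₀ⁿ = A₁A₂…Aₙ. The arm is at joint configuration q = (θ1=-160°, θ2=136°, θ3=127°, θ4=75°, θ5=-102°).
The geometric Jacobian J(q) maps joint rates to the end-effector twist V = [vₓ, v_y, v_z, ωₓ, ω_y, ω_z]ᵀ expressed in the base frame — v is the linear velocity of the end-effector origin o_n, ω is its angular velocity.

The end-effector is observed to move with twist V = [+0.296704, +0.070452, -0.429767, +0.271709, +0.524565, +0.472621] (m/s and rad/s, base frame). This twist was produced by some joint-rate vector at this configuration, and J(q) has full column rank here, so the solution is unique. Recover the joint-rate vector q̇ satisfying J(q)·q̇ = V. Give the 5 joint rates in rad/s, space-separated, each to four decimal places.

o_n = [0.4745, -0.2319, 0.8509]
J₁: ẑ×o_n = [0.2319, 0.4745, -0.0000], ω = ẑ
J2: z=[0.3420, -0.9397, 0.0000] o=[-0.5074, -0.1847, 0.5500] → [-0.2827, -0.1029, 0.9066, 0.3420, -0.9397, 0.0000]
J3: z=[0.3420, -0.9397, 0.0000] o=[-0.0816, -0.0297, 0.1124] → [-0.6940, -0.2526, 0.4534, 0.3420, -0.9397, 0.0000]
J4: z=[0.9327, 0.3395, -0.1219] o=[0.0383, -0.2628, 0.3804] → [0.1635, -0.4920, -0.1193, 0.9327, 0.3395, -0.1219]
J5: z=[0.9327, 0.3395, -0.1219] o=[0.1643, -0.5767, 0.4703] → [0.1712, -0.3928, 0.2163, 0.9327, 0.3395, -0.1219]
q̇ = J⁺·V = [0.5260, -0.4240, 0.0240, 0.4500, -0.0120]

0.5260 -0.4240 0.0240 0.4500 -0.0120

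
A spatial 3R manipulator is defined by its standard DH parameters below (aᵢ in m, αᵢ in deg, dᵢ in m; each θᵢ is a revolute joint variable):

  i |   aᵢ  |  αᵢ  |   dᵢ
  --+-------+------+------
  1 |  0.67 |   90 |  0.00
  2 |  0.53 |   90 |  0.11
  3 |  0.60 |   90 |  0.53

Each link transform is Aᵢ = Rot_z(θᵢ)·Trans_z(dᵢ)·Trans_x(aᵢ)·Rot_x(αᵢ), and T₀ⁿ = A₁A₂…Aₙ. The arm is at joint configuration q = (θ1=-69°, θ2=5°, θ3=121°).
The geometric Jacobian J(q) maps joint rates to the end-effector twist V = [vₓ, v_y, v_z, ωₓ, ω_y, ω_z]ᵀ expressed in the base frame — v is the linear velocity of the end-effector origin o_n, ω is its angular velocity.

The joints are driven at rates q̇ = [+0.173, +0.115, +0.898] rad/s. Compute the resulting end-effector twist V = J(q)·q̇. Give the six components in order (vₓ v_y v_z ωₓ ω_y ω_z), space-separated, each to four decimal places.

o_n = [-0.2473, -1.0979, -0.5087]
J₁: ẑ×o_n = [1.0979, -0.2473, 0.0000], ω = ẑ
J2: z=[-0.9336, -0.3584, 0.0000] o=[0.2401, -0.6255, 0.0000] → [0.1823, -0.4749, 0.2663, -0.9336, -0.3584, 0.0000]
J3: z=[0.0312, -0.0814, -0.9962] o=[0.3266, -1.1578, 0.0462] → [0.1049, 0.5891, -0.0448, 0.0312, -0.0814, -0.9962]
V = J·q̇ = [0.3051, 0.4316, -0.0096, -0.0793, -0.1143, -0.7216]

0.3051 0.4316 -0.0096 -0.0793 -0.1143 -0.7216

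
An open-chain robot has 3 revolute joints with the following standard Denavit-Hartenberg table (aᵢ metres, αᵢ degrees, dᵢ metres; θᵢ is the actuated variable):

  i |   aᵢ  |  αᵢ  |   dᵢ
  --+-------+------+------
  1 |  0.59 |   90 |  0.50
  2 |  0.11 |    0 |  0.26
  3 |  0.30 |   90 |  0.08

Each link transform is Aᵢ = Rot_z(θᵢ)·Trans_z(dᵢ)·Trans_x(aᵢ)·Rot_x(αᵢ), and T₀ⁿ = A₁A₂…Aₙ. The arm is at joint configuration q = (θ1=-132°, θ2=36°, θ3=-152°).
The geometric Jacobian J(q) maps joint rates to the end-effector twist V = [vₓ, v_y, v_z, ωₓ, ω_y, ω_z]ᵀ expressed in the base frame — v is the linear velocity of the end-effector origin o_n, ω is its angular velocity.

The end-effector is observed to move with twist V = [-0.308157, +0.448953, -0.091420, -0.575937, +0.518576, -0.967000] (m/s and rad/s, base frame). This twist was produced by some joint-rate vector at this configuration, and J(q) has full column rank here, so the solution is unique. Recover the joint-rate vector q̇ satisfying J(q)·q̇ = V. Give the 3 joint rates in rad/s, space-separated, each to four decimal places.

-0.9670 0.1180 0.6570

o_n = [-0.6190, -0.1794, 0.2950]
J₁: ẑ×o_n = [0.1794, -0.6190, 0.0000], ω = ẑ
J2: z=[-0.7431, 0.6691, 0.0000] o=[-0.3948, -0.4385, 0.5000] → [-0.1372, -0.1523, -0.0425, -0.7431, 0.6691, 0.0000]
J3: z=[-0.7431, 0.6691, 0.0000] o=[-0.6476, -0.3306, 0.5647] → [-0.1804, -0.2004, -0.1315, -0.7431, 0.6691, 0.0000]
q̇ = J⁺·V = [-0.9670, 0.1180, 0.6570]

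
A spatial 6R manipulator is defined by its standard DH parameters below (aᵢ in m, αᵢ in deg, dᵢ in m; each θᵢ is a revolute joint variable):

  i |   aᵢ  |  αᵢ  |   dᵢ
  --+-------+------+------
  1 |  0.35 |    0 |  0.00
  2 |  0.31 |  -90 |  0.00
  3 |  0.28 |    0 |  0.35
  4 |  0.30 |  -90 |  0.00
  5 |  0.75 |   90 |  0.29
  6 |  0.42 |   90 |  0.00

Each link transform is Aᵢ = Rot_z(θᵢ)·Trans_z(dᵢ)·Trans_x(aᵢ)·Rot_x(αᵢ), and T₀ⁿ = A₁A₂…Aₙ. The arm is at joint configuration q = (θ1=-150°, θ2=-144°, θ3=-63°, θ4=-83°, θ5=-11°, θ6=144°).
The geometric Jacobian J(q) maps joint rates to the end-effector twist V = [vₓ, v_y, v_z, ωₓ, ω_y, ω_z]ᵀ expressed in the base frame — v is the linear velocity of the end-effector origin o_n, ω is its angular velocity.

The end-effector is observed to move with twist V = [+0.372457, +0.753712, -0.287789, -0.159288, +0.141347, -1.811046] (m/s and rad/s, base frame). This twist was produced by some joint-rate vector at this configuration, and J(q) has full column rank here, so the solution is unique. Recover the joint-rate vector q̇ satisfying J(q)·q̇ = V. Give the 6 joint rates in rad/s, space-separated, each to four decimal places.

o_n = [-0.6314, 0.1406, 1.0875]
J₁: ẑ×o_n = [-0.1406, -0.6314, 0.0000], ω = ẑ
J2: z=[0.0000, 0.0000, 1.0000] o=[-0.3031, -0.1750, 0.0000] → [-0.3156, -0.3283, 0.0000, 0.0000, 0.0000, 1.0000]
J3: z=[-0.9135, 0.4067, 0.0000] o=[-0.1770, 0.1082, 0.0000] → [0.4423, 0.9935, 0.1552, -0.9135, 0.4067, 0.0000]
J4: z=[-0.9135, 0.4067, 0.0000] o=[-0.4451, 0.3667, 0.2495] → [0.3409, 0.7656, 0.2823, -0.9135, 0.4067, 0.0000]
J5: z=[0.2274, 0.5108, 0.8290] o=[-0.5462, 0.1395, 0.4172] → [0.3415, -0.2231, 0.0438, 0.2274, 0.5108, 0.8290]
J6: z=[-0.8324, 0.5438, -0.1067] o=[-0.8592, -0.2118, 1.0693] → [0.0475, -0.0092, -0.4172, -0.8324, 0.5438, -0.1067]
q̇ = J⁺·V = [-0.9030, -0.8550, 0.3360, -0.5600, -0.0080, 0.4350]

-0.9030 -0.8550 0.3360 -0.5600 -0.0080 0.4350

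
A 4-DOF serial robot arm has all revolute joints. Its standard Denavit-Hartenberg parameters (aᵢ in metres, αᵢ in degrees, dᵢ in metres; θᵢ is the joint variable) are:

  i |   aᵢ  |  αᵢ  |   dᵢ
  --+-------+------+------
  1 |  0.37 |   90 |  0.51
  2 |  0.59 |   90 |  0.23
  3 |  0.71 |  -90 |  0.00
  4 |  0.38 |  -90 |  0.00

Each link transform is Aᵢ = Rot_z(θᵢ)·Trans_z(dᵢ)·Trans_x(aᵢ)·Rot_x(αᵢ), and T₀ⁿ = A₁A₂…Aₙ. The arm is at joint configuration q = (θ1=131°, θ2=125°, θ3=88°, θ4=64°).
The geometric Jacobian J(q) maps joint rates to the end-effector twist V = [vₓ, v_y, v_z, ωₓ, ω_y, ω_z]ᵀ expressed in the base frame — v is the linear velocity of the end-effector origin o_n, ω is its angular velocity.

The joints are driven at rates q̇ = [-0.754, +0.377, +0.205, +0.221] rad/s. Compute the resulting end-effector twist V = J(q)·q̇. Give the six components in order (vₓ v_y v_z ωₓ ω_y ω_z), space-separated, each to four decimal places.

o_n = [1.0091, 0.5251, 0.8225]
J₁: ẑ×o_n = [-0.5251, 1.0091, 0.0000], ω = ẑ
J2: z=[0.7547, 0.6561, 0.0000] o=[-0.2427, 0.2792, 0.5100] → [0.2050, -0.2358, -0.6357, 0.7547, 0.6561, 0.0000]
J3: z=[-0.5374, 0.6182, 0.5736] o=[0.1529, 0.1747, 0.9933] → [-0.3066, 0.3993, -0.7176, -0.5374, 0.6182, 0.5736]
J4: z=[-0.3497, 0.4555, -0.8187] o=[0.6977, 0.6295, 1.0136] → [-0.1726, -0.3218, -0.1053, -0.3497, 0.4555, -0.8187]
V = J·q̇ = [0.3722, -0.8390, -0.4101, 0.0971, 0.4747, -0.8173]

0.3722 -0.8390 -0.4101 0.0971 0.4747 -0.8173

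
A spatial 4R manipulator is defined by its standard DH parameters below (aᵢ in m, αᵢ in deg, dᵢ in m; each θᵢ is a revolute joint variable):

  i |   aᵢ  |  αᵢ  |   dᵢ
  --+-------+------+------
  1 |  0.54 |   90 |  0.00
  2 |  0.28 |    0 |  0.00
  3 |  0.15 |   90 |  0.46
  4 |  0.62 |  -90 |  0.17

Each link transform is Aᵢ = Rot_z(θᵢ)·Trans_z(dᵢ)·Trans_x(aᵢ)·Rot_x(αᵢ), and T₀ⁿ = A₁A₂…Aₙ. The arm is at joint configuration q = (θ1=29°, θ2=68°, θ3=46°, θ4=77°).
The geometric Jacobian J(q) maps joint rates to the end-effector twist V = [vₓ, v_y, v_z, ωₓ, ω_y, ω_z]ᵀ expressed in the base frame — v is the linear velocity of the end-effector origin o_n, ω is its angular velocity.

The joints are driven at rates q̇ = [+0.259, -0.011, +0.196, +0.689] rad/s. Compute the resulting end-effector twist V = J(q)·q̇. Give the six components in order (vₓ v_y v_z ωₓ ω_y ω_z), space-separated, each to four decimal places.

o_n = [1.1128, -0.5998, 0.5932]
J₁: ẑ×o_n = [0.5998, 1.1128, -0.0000], ω = ẑ
J2: z=[0.4848, -0.8746, 0.0000] o=[0.4723, 0.2618, 0.0000] → [-0.5188, -0.2876, 0.1425, 0.4848, -0.8746, 0.0000]
J3: z=[0.4848, -0.8746, 0.0000] o=[0.5640, 0.3126, 0.2596] → [-0.2918, -0.1617, 0.0376, 0.4848, -0.8746, 0.0000]
J4: z=[0.7990, 0.4429, 0.4067] o=[0.7337, -0.1193, 0.3966] → [0.2825, -0.0029, -0.5519, 0.7990, 0.4429, 0.4067]
V = J·q̇ = [0.2985, 0.2577, -0.3745, 0.6402, 0.1434, 0.5392]

0.2985 0.2577 -0.3745 0.6402 0.1434 0.5392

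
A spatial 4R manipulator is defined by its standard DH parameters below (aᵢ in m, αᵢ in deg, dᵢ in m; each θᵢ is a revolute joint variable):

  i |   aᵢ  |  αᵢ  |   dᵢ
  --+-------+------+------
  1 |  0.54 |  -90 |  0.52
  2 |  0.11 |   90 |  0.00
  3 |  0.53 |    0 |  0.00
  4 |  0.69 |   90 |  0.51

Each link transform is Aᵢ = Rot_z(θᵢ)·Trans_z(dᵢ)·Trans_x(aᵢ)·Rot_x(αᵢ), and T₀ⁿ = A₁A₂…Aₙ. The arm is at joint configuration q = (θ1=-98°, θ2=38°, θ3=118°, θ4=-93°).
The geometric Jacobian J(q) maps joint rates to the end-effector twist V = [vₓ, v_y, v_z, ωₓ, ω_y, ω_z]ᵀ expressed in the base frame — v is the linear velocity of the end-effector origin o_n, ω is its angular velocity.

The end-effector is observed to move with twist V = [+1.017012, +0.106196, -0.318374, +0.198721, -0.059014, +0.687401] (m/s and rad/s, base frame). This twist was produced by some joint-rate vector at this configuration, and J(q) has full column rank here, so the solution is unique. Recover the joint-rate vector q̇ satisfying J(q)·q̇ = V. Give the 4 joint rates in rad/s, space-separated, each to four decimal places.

o_n = [0.5800, -1.3310, 0.6223]
J₁: ẑ×o_n = [1.3310, 0.5800, -0.0000], ω = ẑ
J2: z=[0.9903, -0.1392, 0.0000] o=[-0.0752, -0.5347, 0.5200] → [-0.0142, -0.1014, -0.6974, 0.9903, -0.1392, 0.0000]
J3: z=[-0.0857, -0.6097, 0.7880] o=[-0.0872, -0.6206, 0.4523] → [0.4562, 0.5403, 0.4676, -0.0857, -0.6097, 0.7880]
J4: z=[-0.0857, -0.6097, 0.7880] o=[0.4035, -0.4915, 0.6055] → [0.6512, 0.1405, 0.1795, -0.0857, -0.6097, 0.7880]
q̇ = J⁺·V = [0.6480, 0.2050, -0.6400, 0.6900]

0.6480 0.2050 -0.6400 0.6900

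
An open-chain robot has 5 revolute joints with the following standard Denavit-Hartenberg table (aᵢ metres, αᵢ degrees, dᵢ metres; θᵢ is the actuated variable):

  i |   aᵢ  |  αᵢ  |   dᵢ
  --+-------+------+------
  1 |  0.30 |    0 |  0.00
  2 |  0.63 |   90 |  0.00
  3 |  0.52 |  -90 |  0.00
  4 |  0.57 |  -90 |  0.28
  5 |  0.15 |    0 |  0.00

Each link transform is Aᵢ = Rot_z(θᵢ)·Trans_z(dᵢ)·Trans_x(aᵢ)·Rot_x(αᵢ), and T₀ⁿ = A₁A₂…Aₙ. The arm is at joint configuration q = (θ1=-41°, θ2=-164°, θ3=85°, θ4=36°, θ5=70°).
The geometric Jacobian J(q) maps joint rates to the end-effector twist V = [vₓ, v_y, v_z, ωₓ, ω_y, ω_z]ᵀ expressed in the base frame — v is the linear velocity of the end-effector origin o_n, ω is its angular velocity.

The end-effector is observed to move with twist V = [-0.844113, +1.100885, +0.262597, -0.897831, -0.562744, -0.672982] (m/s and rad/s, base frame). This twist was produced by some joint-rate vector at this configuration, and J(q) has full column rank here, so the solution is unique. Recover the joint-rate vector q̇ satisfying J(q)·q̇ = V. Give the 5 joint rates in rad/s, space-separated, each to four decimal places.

-0.0870 -0.5710 -0.9380 -0.5750 -0.0600

o_n = [-0.4541, -0.2824, 1.0309]
J₁: ẑ×o_n = [0.2824, -0.4541, 0.0000], ω = ẑ
J2: z=[0.0000, 0.0000, 1.0000] o=[0.2264, -0.1968, 0.0000] → [0.0856, -0.6806, 0.0000, 0.0000, 0.0000, 1.0000]
J3: z=[0.4226, 0.9063, 0.0000] o=[-0.3446, 0.0694, 0.0000] → [0.9343, -0.4357, -0.0494, 0.4226, 0.9063, 0.0000]
J4: z=[0.9029, -0.4210, 0.0872] o=[-0.3856, 0.0886, 0.5180] → [-0.1836, -0.4690, -0.3638, 0.9029, -0.4210, 0.0872]
J5: z=[-0.2955, -0.7549, -0.5855] o=[-0.3109, -0.3160, 1.0018] → [-0.0023, 0.0925, -0.1181, -0.2955, -0.7549, -0.5855]
q̇ = J⁺·V = [-0.0870, -0.5710, -0.9380, -0.5750, -0.0600]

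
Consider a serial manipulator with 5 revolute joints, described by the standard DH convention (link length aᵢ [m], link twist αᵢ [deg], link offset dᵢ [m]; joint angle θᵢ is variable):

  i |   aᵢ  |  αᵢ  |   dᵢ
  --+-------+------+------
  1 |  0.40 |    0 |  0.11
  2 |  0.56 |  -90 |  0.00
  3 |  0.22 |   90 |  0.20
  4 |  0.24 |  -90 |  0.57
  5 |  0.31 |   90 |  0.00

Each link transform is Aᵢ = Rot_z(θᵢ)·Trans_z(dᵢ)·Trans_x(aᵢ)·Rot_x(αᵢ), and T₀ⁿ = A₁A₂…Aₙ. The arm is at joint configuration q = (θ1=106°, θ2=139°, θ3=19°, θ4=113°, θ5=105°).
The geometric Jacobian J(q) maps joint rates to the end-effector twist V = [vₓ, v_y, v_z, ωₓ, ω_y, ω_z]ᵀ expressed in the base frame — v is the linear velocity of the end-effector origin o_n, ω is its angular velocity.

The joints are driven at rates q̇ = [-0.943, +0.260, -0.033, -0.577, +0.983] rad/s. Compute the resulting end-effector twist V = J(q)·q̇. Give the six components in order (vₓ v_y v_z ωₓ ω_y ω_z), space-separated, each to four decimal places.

-0.5318 0.0301 0.0173 0.0630 1.1219 -0.9340

o_n = [-0.1326, -0.4846, 0.3145]
J₁: ẑ×o_n = [0.4846, -0.1326, 0.0000], ω = ẑ
J2: z=[0.0000, 0.0000, 1.0000] o=[-0.1103, 0.3845, 0.1100] → [0.8691, -0.0223, 0.0000, 0.0000, 0.0000, 1.0000]
J3: z=[0.9063, -0.4226, 0.0000] o=[-0.3469, -0.1230, 0.1100] → [-0.0864, -0.1854, -0.2371, 0.9063, -0.4226, 0.0000]
J4: z=[-0.1376, -0.2951, 0.9455] o=[-0.2536, -0.3961, 0.0384] → [0.0022, 0.1524, 0.0479, -0.1376, -0.2951, 0.9455]
J5: z=[0.0137, 0.9539, 0.2997] o=[-0.0943, -0.5773, 0.6079] → [-0.3076, -0.0074, 0.0378, 0.0137, 0.9539, 0.2997]
V = J·q̇ = [-0.5318, 0.0301, 0.0173, 0.0630, 1.1219, -0.9340]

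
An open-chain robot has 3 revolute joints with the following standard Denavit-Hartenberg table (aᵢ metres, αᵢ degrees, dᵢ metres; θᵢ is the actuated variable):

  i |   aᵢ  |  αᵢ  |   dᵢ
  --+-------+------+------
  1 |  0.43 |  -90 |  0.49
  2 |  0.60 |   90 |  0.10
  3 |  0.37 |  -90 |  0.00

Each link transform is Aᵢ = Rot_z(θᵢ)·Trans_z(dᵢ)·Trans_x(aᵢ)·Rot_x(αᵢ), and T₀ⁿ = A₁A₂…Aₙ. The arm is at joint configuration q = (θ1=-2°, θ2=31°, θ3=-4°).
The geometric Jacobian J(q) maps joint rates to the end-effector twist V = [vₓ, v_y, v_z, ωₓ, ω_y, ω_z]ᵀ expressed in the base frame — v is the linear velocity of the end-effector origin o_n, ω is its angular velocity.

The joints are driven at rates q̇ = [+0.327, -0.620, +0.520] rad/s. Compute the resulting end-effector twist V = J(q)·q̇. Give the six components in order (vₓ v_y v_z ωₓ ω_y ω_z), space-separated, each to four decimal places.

o_n = [1.2625, 0.0301, -0.0091]
J₁: ẑ×o_n = [-0.0301, 1.2625, 0.0000], ω = ẑ
J2: z=[0.0349, 0.9994, 0.0000] o=[0.4297, -0.0150, 0.4900] → [-0.4988, 0.0174, -0.8307, 0.0349, 0.9994, 0.0000]
J3: z=[0.5147, -0.0180, 0.8572] o=[0.9472, 0.0670, 0.1810] → [0.0350, 0.3681, -0.0133, 0.5147, -0.0180, 0.8572]
V = J·q̇ = [0.3176, 0.5935, 0.5081, 0.2460, -0.6290, 0.7727]

0.3176 0.5935 0.5081 0.2460 -0.6290 0.7727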